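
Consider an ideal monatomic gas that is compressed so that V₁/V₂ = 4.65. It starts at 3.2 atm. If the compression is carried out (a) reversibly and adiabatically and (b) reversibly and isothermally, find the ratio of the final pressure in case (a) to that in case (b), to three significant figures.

P_adiabatic / P_isothermal ≈ 2.79

For a monatomic ideal gas γ = 5/3.
Isothermal: P_b = P₁(V₁/V₂) = 3.2×4.65.
Adiabatic: P_a = P₁(V₁/V₂)^γ = 3.2×4.65^(5/3).
P_a/P_b = (V₁/V₂)^(γ−1) = 4.65^(2/3) = 2.786.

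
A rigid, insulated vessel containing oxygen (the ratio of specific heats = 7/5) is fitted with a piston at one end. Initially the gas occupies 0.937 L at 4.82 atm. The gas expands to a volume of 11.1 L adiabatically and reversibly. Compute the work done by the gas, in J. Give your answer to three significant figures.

P₂ = P₁(V₁/V₂)^γ = 4.82×(0.937/11.1)^(7/5) = 0.1514 atm.
For a reversible adiabat, W_by_gas = (P₁V₁ − P₂V₂)/(γ−1).
W_by = (488400×0.000937 − 15340×0.0111) / (2/5) = 718.4 J.

W ≈ 718 J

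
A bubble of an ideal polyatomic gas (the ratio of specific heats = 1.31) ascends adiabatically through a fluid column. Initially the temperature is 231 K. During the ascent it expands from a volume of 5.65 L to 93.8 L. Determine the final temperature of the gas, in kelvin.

Adiabatic: T₁V₁^(γ−1) = T₂V₂^(γ−1) ⇒ T₂ = T₁ (V₁/V₂)^(γ−1).
T₂ = 231 × (5.65/93.8)^(0.31) = 96.69 K.

T₂ ≈ 96.7 K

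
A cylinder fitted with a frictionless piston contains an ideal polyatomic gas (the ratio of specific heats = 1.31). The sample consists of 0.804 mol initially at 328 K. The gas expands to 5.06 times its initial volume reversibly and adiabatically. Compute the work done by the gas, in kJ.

For a reversible adiabat TV^(γ−1) is constant, so T₂ = T₁ (V₁/V₂)^(γ−1).
T₂ = 328 × (1/5.06)^(0.31) = 198.4 K.
Q = 0, so ΔU = W_on_gas = nCᵥΔT with Cᵥ = R/(γ−1) = 26.82 J/(mol·K).
ΔU = 0.804 × 26.82 × (198.4 − 328) = -2794 J.
Work done by the gas = −ΔU = 2794 J.

W ≈ 2.79 kJ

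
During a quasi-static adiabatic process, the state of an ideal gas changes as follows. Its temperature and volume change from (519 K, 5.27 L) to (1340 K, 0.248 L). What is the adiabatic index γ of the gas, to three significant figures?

TV^(γ−1) = const ⇒ γ − 1 = ln(T₂/T₁) / ln(V₁/V₂).
γ = 1 + ln(1340/519) / ln(5.27/0.248) = 1.31.

γ ≈ 1.31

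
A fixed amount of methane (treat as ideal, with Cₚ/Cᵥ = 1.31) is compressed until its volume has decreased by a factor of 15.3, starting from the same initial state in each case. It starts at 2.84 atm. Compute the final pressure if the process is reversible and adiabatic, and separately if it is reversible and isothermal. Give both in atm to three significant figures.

Isothermal: P₂ = P₁(V₁/V₂) = 2.84×15.3 = 43.45 atm.
Adiabatic: P₂ = P₁(V₁/V₂)^γ = 2.84×15.3^(1.31) = 101.2 atm.

adiabatic: 101 atm; isothermal: 43.5 atm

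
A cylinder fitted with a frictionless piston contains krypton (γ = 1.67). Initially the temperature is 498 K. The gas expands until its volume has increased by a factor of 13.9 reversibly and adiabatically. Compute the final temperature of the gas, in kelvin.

For a reversible adiabat TV^(γ−1) is constant, so T₂ = T₁ (V₁/V₂)^(γ−1).
T₂ = 498 × (1/13.9)^(0.67) = 85.39 K.

T₂ ≈ 85.4 K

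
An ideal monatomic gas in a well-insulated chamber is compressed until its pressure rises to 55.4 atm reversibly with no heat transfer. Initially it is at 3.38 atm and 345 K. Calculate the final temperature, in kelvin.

Adiabatic: T₂/T₁ = (P₂/P₁)^((γ−1)/γ).
For a monatomic ideal gas γ = 5/3, so (γ−1)/γ = 2/5.
T₂ = 345 × (55.4/3.38)^(2/5) = 1056 K.

T₂ ≈ 1060 K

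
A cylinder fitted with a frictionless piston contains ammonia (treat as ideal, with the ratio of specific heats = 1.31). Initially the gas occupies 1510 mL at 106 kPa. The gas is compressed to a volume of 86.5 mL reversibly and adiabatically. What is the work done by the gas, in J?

W ≈ -737 J

P₂ = P₁(V₁/V₂)^γ = 106×(1510/86.5)^(1.31) = 4490 kPa.
For a reversible adiabat, W_by_gas = (P₁V₁ − P₂V₂)/(γ−1).
W_by = (106000×0.00151 − 4.49×10^6×8.65×10^-5) / (0.31) = -736.6 J.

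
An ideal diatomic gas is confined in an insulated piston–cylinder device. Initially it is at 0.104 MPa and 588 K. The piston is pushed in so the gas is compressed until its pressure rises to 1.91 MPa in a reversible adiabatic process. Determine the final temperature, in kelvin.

Adiabatic: T₂/T₁ = (P₂/P₁)^((γ−1)/γ).
For a diatomic ideal gas γ = 7/5, so (γ−1)/γ = 2/7.
T₂ = 588 × (1.91/0.104)^(2/7) = 1351 K.

T₂ ≈ 1350 K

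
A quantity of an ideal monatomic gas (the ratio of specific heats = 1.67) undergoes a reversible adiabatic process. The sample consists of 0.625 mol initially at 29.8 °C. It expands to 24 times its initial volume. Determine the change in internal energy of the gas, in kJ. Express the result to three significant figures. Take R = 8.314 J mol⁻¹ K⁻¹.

For a reversible adiabat TV^(γ−1) is constant, so T₂ = T₁ (V₁/V₂)^(γ−1).
T₁ = 29.8 °C = 302.9 K.
T₂ = 302.9 × (1/24)^(0.67) = 36.03 K.
Q = 0, so ΔU = W_on_gas = nCᵥΔT with Cᵥ = R/(γ−1) = 12.41 J/(mol·K).
ΔU = 0.625 × 12.41 × (36.03 − 302.9) = -2070 J.

ΔU ≈ -2.07 kJ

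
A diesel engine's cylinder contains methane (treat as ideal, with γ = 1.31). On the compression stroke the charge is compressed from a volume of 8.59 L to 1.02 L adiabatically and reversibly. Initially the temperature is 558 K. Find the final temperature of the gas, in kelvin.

T₂ ≈ 1080 K

For a reversible adiabat TV^(γ−1) is constant, so T₂ = T₁ (V₁/V₂)^(γ−1).
T₂ = 558 × (8.59/1.02)^(0.31) = 1080 K.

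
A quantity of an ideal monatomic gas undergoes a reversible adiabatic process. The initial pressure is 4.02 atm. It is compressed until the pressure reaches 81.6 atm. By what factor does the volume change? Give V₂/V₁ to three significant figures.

From PV^γ = const, V₂/V₁ = (P₁/P₂)^(1/γ).
For a monatomic ideal gas γ = 5/3.
V₂/V₁ = (4.02/81.6)^(3/5) = 0.1643.

V₂/V₁ ≈ 0.164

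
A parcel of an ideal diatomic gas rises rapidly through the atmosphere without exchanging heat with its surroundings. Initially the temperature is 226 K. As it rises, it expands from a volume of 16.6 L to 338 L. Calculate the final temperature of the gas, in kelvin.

T₂ ≈ 67.7 K

Adiabatic: T₁V₁^(γ−1) = T₂V₂^(γ−1) ⇒ T₂ = T₁ (V₁/V₂)^(γ−1).
For a diatomic ideal gas γ = 7/5, so γ−1 = 2/5.
T₂ = 226 × (16.6/338)^(2/5) = 67.7 K.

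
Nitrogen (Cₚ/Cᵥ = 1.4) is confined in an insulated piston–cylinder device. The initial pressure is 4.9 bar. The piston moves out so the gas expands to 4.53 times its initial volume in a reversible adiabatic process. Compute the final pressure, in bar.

Since PV^γ is constant along a reversible adiabat, P₂ = P₁ (V₁/V₂)^γ.
P₂ = 4.9 × (1/4.53)^(1.4) = 0.5911 bar.

P₂ ≈ 0.591 bar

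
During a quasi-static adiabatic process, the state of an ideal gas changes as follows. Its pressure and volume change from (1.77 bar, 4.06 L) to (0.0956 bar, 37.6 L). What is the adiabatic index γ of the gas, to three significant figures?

γ ≈ 1.31

PV^γ = const ⇒ γ = ln(P₂/P₁) / ln(V₁/V₂).
γ = ln(0.0956/1.77) / ln(4.06/37.6) = 1.311.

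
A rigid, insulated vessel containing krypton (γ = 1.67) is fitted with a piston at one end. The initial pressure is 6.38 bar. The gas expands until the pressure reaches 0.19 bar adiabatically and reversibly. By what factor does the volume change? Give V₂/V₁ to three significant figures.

V₂/V₁ ≈ 8.20

From PV^γ = const, V₂/V₁ = (P₁/P₂)^(1/γ).
V₂/V₁ = (6.38/0.19)^(0.599) = 8.2.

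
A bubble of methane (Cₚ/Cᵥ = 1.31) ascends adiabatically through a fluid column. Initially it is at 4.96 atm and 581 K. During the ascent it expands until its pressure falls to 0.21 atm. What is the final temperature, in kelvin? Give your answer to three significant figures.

T₂ ≈ 275 K

Along an adiabat T P^((1−γ)/γ) is constant, so T₂ = T₁ (P₂/P₁)^((γ−1)/γ).
T₂ = 581 × (0.21/4.96)^(0.237) = 274.9 K.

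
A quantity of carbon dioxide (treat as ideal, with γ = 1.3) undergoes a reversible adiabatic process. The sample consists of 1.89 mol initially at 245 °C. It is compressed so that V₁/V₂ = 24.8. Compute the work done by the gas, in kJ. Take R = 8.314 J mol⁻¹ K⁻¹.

Adiabatic: T₁V₁^(γ−1) = T₂V₂^(γ−1) ⇒ T₂ = T₁ (V₁/V₂)^(γ−1).
T₁ = 245 °C = 518.1 K.
T₂ = 518.1 × 24.8^(0.3) = 1358 K.
Q = 0, so ΔU = W_on_gas = nCᵥΔT with Cᵥ = R/(γ−1) = 27.71 J/(mol·K).
ΔU = 1.89 × 27.71 × (1358 − 518.1) = 43970 J.
Work done by the gas = −ΔU = -43970 J.

W ≈ -44.0 kJ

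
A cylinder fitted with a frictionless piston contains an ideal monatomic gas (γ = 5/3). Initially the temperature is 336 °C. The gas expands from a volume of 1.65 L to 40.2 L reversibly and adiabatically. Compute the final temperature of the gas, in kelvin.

For a reversible adiabat TV^(γ−1) is constant, so T₂ = T₁ (V₁/V₂)^(γ−1).
T₁ = 336 °C = 609.1 K.
T₂ = 609.1 × (1.65/40.2)^(2/3) = 72.48 K.

T₂ ≈ 72.5 K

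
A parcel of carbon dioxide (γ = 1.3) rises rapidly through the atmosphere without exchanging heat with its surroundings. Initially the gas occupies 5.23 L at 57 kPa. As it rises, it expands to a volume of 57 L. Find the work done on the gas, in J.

P₂ = P₁(V₁/V₂)^γ = 57×(5.23/57)^(1.3) = 2.554 kPa.
For a reversible adiabat, W_by_gas = (P₁V₁ − P₂V₂)/(γ−1).
W_by = (57000×0.00523 − 2554×0.057) / (0.3) = 508.4 J.
W_on_gas = −W_by = -508.4 J.

W ≈ -508 J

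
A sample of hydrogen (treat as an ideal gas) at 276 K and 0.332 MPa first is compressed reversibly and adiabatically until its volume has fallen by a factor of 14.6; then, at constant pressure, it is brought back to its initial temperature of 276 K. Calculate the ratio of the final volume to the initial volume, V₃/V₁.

V₃/V₁ ≈ 0.0234

For a diatomic ideal gas γ = 7/5.
Adiabatic step: V₂/V₁ = 0.06849; T₂ = T₁·14.6^(2/5) = 806.6 K.
Isobaric step: V₃/V₂ = T₃/T₂ = 276/806.6.
V₃/V₁ = (V₂/V₁)(V₃/V₂) = 0.06849 × (276/806.6) = 0.02344.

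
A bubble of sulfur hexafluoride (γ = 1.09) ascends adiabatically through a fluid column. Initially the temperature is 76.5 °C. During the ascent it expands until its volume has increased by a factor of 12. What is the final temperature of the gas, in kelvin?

For a reversible adiabat TV^(γ−1) is constant, so T₂ = T₁ (V₁/V₂)^(γ−1).
T₁ = 76.5 °C = 349.6 K.
T₂ = 349.6 × (1/12)^(0.09) = 279.6 K.

T₂ ≈ 280 K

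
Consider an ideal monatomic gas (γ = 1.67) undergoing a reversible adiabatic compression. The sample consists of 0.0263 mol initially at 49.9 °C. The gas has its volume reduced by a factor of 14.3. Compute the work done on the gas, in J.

For a reversible adiabat TV^(γ−1) is constant, so T₂ = T₁ (V₁/V₂)^(γ−1).
T₁ = 49.9 °C = 323 K.
T₂ = 323 × 14.3^(0.67) = 1920 K.
Q = 0, so ΔU = W_on_gas = nCᵥΔT with Cᵥ = R/(γ−1) = 12.41 J/(mol·K).
ΔU = 0.0263 × 12.41 × (1920 − 323) = 521.2 J.

W ≈ 521 J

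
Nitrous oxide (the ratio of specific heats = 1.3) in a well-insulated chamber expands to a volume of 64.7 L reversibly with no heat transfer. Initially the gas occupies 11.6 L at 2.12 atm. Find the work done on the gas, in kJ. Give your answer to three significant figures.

P₂ = P₁(V₁/V₂)^γ = 2.12×(11.6/64.7)^(1.3) = 0.227 atm.
For a reversible adiabat, W_by_gas = (P₁V₁ − P₂V₂)/(γ−1).
W_by = (214800×0.0116 − 23000×0.0647) / (0.3) = 3346 J.
W_on_gas = −W_by = -3346 J.

W ≈ -3.35 kJ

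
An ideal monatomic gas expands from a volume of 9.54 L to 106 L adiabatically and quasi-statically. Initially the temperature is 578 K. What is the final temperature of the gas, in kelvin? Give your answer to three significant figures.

Adiabatic: T₁V₁^(γ−1) = T₂V₂^(γ−1) ⇒ T₂ = T₁ (V₁/V₂)^(γ−1).
For a monatomic ideal gas γ = 5/3, so γ−1 = 2/3.
T₂ = 578 × (9.54/106)^(2/3) = 116.1 K.

T₂ ≈ 116 K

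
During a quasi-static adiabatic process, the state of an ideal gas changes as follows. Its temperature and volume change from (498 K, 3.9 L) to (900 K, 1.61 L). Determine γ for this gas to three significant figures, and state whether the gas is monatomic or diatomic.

TV^(γ−1) = const ⇒ γ − 1 = ln(T₂/T₁) / ln(V₁/V₂).
γ = 1 + ln(900/498) / ln(3.9/1.61) = 1.669.
γ ≈ 1.67 is close to 5/3, so the gas is monatomic.

γ ≈ 1.67; monatomic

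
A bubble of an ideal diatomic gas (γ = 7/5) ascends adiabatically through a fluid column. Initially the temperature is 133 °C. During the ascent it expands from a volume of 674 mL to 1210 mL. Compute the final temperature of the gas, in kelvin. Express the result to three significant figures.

T₂ ≈ 321 K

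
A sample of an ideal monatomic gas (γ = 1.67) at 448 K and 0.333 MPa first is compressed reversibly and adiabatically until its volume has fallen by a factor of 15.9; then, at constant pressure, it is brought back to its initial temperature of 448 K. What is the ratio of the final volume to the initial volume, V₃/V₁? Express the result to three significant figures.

V₃/V₁ ≈ 0.00986

Adiabatic step: V₂/V₁ = 0.06289; T₂ = T₁·15.9^(0.67) = 2859 K.
Isobaric step: V₃/V₂ = T₃/T₂ = 448/2859.
V₃/V₁ = (V₂/V₁)(V₃/V₂) = 0.06289 × (448/2859) = 0.009855.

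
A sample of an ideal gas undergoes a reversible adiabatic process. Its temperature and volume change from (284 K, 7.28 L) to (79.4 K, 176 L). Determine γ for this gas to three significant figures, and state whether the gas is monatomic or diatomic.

γ ≈ 1.40; diatomic

TV^(γ−1) = const ⇒ γ − 1 = ln(T₂/T₁) / ln(V₁/V₂).
γ = 1 + ln(79.4/284) / ln(7.28/176) = 1.4.
γ ≈ 1.40 is close to 7/5, so the gas is diatomic.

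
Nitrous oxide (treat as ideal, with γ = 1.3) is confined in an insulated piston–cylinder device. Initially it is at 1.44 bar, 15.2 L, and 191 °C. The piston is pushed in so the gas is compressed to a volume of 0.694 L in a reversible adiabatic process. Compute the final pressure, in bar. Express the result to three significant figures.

P₂ ≈ 79.6 bar

Adiabatic: P₁V₁^γ = P₂V₂^γ ⇒ P₂ = P₁ (V₁/V₂)^γ.
P₂ = 1.44 × (15.2/0.694)^(1.3) = 79.61 bar.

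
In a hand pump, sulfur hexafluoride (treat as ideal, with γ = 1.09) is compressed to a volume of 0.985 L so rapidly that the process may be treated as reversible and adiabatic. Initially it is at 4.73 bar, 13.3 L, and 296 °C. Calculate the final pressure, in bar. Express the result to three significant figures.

Since PV^γ is constant along a reversible adiabat, P₂ = P₁ (V₁/V₂)^γ.
P₂ = 4.73 × (13.3/0.985)^(1.09) = 80.73 bar.

P₂ ≈ 80.7 bar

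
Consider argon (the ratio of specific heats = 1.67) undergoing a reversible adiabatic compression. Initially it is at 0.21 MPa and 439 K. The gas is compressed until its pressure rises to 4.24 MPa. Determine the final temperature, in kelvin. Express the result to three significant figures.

Along an adiabat T P^((1−γ)/γ) is constant, so T₂ = T₁ (P₂/P₁)^((γ−1)/γ).
T₂ = 439 × (4.24/0.21)^(0.401) = 1466 K.

T₂ ≈ 1470 K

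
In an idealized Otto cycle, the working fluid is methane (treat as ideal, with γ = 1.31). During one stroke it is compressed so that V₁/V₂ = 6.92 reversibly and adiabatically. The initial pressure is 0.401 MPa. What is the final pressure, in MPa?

P₂ ≈ 5.05 MPa

Adiabatic: P₁V₁^γ = P₂V₂^γ ⇒ P₂ = P₁ (V₁/V₂)^γ.
P₂ = 0.401 × 6.92^(1.31) = 5.055 MPa.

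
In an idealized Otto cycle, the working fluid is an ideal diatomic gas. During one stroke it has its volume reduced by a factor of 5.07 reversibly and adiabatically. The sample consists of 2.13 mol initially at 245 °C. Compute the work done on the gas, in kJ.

W ≈ 21.0 kJ

For a reversible adiabat TV^(γ−1) is constant, so T₂ = T₁ (V₁/V₂)^(γ−1).
γ = 7/5 for a diatomic ideal gas, so γ−1 = 2/5.
T₁ = 245 °C = 518.1 K.
T₂ = 518.1 × 5.07^(2/5) = 991.9 K.
Q = 0, so ΔU = W_on_gas = nCᵥΔT with Cᵥ = R/(γ−1) = 20.79 J/(mol·K).
ΔU = 2.13 × 20.79 × (991.9 − 518.1) = 20970 J.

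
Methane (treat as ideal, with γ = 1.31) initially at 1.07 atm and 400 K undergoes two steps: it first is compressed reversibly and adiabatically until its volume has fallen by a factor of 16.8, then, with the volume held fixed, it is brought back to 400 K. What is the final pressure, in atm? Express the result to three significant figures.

Adiabatic step (PV^γ = const): P₂ = 1.07×16.8^(1.31) = 43.11 atm; T₂ = 400×16.8^(0.31) = 959.2 K.
Isochoric: P₃ = P₂(T₃/T₂) = 43.11 × (400/959.2) = 17.98 atm.

P₃ ≈ 18.0 atm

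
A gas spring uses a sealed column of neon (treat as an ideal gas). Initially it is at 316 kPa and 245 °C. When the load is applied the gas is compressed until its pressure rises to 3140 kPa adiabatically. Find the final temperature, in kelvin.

T₂ ≈ 1300 K

Along an adiabat T P^((1−γ)/γ) is constant, so T₂ = T₁ (P₂/P₁)^((γ−1)/γ).
For a monatomic ideal gas γ = 5/3, so (γ−1)/γ = 2/5.
T₁ = 245 °C = 518.1 K.
T₂ = 518.1 × (3140/316)^(2/5) = 1298 K.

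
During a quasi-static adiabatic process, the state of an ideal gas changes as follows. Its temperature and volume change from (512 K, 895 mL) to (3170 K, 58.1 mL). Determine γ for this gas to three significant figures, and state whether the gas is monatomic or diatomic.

γ ≈ 1.67; monatomic

TV^(γ−1) = const ⇒ γ − 1 = ln(T₂/T₁) / ln(V₁/V₂).
γ = 1 + ln(3170/512) / ln(895/58.1) = 1.667.
γ ≈ 1.67 is close to 5/3, so the gas is monatomic.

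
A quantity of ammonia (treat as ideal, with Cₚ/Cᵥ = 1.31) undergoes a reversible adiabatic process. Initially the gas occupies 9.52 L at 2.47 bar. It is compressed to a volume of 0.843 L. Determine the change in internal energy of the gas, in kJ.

P₂ = P₁(V₁/V₂)^γ = 2.47×(9.52/0.843)^(1.31) = 59.14 bar.
For a reversible adiabat, W_by_gas = (P₁V₁ − P₂V₂)/(γ−1).
W_by = (247000×0.00952 − 5.914×10^6×0.000843) / (0.31) = -8497 J.
Q = 0 ⇒ ΔU = −W_by = 8497 J.

ΔU ≈ 8.50 kJ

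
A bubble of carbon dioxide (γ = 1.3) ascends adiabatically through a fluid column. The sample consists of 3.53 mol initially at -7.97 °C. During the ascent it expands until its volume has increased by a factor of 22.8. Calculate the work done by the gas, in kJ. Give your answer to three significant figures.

W ≈ 15.8 kJ

For a reversible adiabat TV^(γ−1) is constant, so T₂ = T₁ (V₁/V₂)^(γ−1).
T₁ = -7.97 °C = 265.2 K.
T₂ = 265.2 × (1/22.8)^(0.3) = 103.8 K.
Q = 0, so ΔU = W_on_gas = nCᵥΔT with Cᵥ = R/(γ−1) = 27.71 J/(mol·K).
ΔU = 3.53 × 27.71 × (103.8 − 265.2) = -15790 J.
Work done by the gas = −ΔU = 15790 J.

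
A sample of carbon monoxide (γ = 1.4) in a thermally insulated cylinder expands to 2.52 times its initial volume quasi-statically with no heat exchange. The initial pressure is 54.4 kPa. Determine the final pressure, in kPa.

P₂ ≈ 14.9 kPa

Adiabatic: P₁V₁^γ = P₂V₂^γ ⇒ P₂ = P₁ (V₁/V₂)^γ.
P₂ = 54.4 × (1/2.52)^(1.4) = 14.92 kPa.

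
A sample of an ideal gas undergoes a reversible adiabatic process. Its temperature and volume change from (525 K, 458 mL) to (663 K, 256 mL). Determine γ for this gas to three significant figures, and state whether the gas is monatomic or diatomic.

TV^(γ−1) = const ⇒ γ − 1 = ln(T₂/T₁) / ln(V₁/V₂).
γ = 1 + ln(663/525) / ln(458/256) = 1.401.
γ ≈ 1.40 is close to 7/5, so the gas is diatomic.

γ ≈ 1.40; diatomic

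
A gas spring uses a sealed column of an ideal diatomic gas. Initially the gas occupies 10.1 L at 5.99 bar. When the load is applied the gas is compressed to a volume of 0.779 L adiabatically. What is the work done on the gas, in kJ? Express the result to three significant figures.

γ = 7/5 for a diatomic ideal gas.
P₂ = P₁(V₁/V₂)^γ = 5.99×(10.1/0.779)^(7/5) = 216.4 bar.
For a reversible adiabat, W_by_gas = (P₁V₁ − P₂V₂)/(γ−1).
W_by = (599000×0.0101 − 2.164×10^7×0.000779) / (2/5) = -27030 J.
W_on_gas = −W_by = 27030 J.

W ≈ 27.0 kJ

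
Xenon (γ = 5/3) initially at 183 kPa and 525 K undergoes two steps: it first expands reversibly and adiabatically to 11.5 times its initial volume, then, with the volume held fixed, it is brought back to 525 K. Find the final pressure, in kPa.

Adiabatic step (PV^γ = const): P₂ = 183×(1/11.5)^(5/3) = 3.123 kPa; T₂ = 525×(1/11.5)^(2/3) = 103 K.
Isochoric: P₃ = P₂(T₃/T₂) = 3.123 × (525/103) = 15.91 kPa.

P₃ ≈ 15.9 kPa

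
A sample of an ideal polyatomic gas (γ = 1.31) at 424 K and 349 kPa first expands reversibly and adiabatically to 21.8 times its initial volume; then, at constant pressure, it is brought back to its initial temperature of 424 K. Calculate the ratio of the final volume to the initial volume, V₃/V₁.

V₃/V₁ ≈ 56.7

Adiabatic step: V₂/V₁ = 21.8; T₂ = T₁·(1/21.8)^(0.31) = 163.1 K.
Isobaric step: V₃/V₂ = T₃/T₂ = 424/163.1.
V₃/V₁ = (V₂/V₁)(V₃/V₂) = 21.8 × (424/163.1) = 56.67.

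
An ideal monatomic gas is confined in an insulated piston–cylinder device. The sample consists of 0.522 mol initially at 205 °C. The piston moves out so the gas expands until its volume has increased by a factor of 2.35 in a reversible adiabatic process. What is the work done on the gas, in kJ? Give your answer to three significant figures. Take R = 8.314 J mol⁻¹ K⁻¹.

Adiabatic: T₁V₁^(γ−1) = T₂V₂^(γ−1) ⇒ T₂ = T₁ (V₁/V₂)^(γ−1).
γ = 5/3 for a monatomic ideal gas, so γ−1 = 2/3.
T₁ = 205 °C = 478.1 K.
T₂ = 478.1 × (1/2.35)^(2/3) = 270.5 K.
Q = 0, so ΔU = W_on_gas = nCᵥΔT with Cᵥ = R/(γ−1) = 12.47 J/(mol·K).
ΔU = 0.522 × 12.47 × (270.5 − 478.1) = -1352 J.

W ≈ -1.35 kJ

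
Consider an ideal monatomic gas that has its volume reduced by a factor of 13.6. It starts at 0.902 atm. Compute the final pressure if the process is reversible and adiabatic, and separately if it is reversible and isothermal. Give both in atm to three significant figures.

adiabatic: 69.9 atm; isothermal: 12.3 atm

For a monatomic ideal gas γ = 5/3.
Isothermal: P₂ = P₁(V₁/V₂) = 0.902×13.6 = 12.27 atm.
Adiabatic: P₂ = P₁(V₁/V₂)^γ = 0.902×13.6^(5/3) = 69.89 atm.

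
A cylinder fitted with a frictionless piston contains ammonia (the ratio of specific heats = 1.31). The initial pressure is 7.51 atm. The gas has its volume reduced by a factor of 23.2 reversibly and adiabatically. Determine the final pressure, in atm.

Adiabatic: P₁V₁^γ = P₂V₂^γ ⇒ P₂ = P₁ (V₁/V₂)^γ.
P₂ = 7.51 × 23.2^(1.31) = 461.8 atm.

P₂ ≈ 462 atm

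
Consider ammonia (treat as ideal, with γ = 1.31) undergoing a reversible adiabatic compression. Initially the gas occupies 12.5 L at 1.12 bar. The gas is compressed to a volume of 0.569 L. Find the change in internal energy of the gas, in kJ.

ΔU ≈ 7.25 kJ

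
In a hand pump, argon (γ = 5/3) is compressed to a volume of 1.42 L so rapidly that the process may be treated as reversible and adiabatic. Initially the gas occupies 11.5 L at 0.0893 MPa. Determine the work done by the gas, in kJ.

P₂ = P₁(V₁/V₂)^γ = 0.0893×(11.5/1.42)^(5/3) = 2.917 MPa.
For a reversible adiabat, W_by_gas = (P₁V₁ − P₂V₂)/(γ−1).
W_by = (89300×0.0115 − 2.917×10^6×0.00142) / (2/3) = -4672 J.

W ≈ -4.67 kJ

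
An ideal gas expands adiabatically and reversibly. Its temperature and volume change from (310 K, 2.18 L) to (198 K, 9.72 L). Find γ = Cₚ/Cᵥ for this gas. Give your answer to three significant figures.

TV^(γ−1) = const ⇒ γ − 1 = ln(T₂/T₁) / ln(V₁/V₂).
γ = 1 + ln(198/310) / ln(2.18/9.72) = 1.3.

γ ≈ 1.30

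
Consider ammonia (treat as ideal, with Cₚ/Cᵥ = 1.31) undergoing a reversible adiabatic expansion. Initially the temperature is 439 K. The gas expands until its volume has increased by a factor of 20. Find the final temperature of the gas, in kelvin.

T₂ ≈ 173 K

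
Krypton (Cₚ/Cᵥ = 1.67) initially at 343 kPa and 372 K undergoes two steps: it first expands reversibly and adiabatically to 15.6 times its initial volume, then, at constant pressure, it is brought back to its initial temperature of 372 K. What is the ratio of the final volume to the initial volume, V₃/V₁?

V₃/V₁ ≈ 98.3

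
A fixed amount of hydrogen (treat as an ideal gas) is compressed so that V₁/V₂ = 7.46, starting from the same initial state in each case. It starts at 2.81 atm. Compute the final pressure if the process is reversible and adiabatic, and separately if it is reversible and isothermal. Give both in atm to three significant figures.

For a diatomic ideal gas γ = 7/5.
Isothermal: P₂ = P₁(V₁/V₂) = 2.81×7.46 = 20.96 atm.
Adiabatic: P₂ = P₁(V₁/V₂)^γ = 2.81×7.46^(7/5) = 46.83 atm.

adiabatic: 46.8 atm; isothermal: 21.0 atm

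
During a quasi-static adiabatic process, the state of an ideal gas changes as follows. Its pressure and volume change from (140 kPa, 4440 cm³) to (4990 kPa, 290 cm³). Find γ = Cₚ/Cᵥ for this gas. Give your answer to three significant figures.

γ ≈ 1.31

PV^γ = const ⇒ γ = ln(P₂/P₁) / ln(V₁/V₂).
γ = ln(4990/140) / ln(4440/290) = 1.31.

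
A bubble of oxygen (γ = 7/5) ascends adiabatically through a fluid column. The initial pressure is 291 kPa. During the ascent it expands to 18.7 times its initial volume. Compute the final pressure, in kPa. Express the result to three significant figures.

Adiabatic: P₁V₁^γ = P₂V₂^γ ⇒ P₂ = P₁ (V₁/V₂)^γ.
P₂ = 291 × (1/18.7)^(7/5) = 4.823 kPa.

P₂ ≈ 4.82 kPa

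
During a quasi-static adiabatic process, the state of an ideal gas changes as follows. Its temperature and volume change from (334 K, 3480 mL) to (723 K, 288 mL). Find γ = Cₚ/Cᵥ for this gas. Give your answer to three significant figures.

γ ≈ 1.31

TV^(γ−1) = const ⇒ γ − 1 = ln(T₂/T₁) / ln(V₁/V₂).
γ = 1 + ln(723/334) / ln(3480/288) = 1.31.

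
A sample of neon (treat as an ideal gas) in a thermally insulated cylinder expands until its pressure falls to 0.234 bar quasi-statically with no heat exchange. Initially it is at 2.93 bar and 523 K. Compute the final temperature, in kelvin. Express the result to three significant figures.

Along an adiabat T P^((1−γ)/γ) is constant, so T₂ = T₁ (P₂/P₁)^((γ−1)/γ).
For a monatomic ideal gas γ = 5/3, so (γ−1)/γ = 2/5.
T₂ = 523 × (0.234/2.93)^(2/5) = 190.3 K.

T₂ ≈ 190 K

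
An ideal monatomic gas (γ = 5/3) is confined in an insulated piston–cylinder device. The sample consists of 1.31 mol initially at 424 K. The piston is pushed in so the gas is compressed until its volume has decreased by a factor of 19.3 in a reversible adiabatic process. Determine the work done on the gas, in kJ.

W ≈ 42.9 kJ

Adiabatic: T₁V₁^(γ−1) = T₂V₂^(γ−1) ⇒ T₂ = T₁ (V₁/V₂)^(γ−1).
T₂ = 424 × 19.3^(2/3) = 3051 K.
Q = 0, so ΔU = W_on_gas = nCᵥΔT with Cᵥ = R/(γ−1) = 12.47 J/(mol·K).
ΔU = 1.31 × 12.47 × (3051 − 424) = 42910 J.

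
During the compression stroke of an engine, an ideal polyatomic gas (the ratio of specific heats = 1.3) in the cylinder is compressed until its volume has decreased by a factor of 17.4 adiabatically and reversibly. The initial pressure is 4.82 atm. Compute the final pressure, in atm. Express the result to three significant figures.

Since PV^γ is constant along a reversible adiabat, P₂ = P₁ (V₁/V₂)^γ.
P₂ = 4.82 × 17.4^(1.3) = 197.6 atm.

P₂ ≈ 198 atm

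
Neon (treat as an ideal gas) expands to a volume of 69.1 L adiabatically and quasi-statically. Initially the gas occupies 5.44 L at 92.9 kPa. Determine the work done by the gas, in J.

W ≈ 619 J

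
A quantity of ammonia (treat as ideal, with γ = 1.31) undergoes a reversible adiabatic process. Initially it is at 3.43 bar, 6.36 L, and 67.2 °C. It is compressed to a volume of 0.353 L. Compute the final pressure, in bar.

P₂ ≈ 151 bar

Adiabatic: P₁V₁^γ = P₂V₂^γ ⇒ P₂ = P₁ (V₁/V₂)^γ.
P₂ = 3.43 × (6.36/0.353)^(1.31) = 151.4 bar.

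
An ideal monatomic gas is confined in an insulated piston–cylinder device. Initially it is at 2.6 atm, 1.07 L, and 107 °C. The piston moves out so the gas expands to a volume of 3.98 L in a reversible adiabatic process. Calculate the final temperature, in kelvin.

Adiabatic: T₁V₁^(γ−1) = T₂V₂^(γ−1) ⇒ T₂ = T₁ (V₁/V₂)^(γ−1).
γ = 5/3 for a monatomic ideal gas.
T₁ = 107 °C = 380.1 K.
T₂ = 380.1 × (1.07/3.98)^(2/3) = 158.4 K.

T₂ ≈ 158 K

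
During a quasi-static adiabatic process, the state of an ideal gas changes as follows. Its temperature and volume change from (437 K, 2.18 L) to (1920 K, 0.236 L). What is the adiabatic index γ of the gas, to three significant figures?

TV^(γ−1) = const ⇒ γ − 1 = ln(T₂/T₁) / ln(V₁/V₂).
γ = 1 + ln(1920/437) / ln(2.18/0.236) = 1.666.

γ ≈ 1.67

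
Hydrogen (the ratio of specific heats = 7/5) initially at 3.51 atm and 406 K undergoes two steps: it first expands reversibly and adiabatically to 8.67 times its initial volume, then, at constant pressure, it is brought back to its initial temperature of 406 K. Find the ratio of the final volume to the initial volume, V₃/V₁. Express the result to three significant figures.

Adiabatic step: V₂/V₁ = 8.67; T₂ = T₁·(1/8.67)^(2/5) = 171.1 K.
Isobaric step: V₃/V₂ = T₃/T₂ = 406/171.1.
V₃/V₁ = (V₂/V₁)(V₃/V₂) = 8.67 × (406/171.1) = 20.57.

V₃/V₁ ≈ 20.6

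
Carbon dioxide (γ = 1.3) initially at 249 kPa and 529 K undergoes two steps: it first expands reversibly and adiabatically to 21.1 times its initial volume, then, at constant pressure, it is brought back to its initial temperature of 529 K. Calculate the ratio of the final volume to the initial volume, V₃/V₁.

Adiabatic step: V₂/V₁ = 21.1; T₂ = T₁·(1/21.1)^(0.3) = 211.9 K.
Isobaric step: V₃/V₂ = T₃/T₂ = 529/211.9.
V₃/V₁ = (V₂/V₁)(V₃/V₂) = 21.1 × (529/211.9) = 52.67.

V₃/V₁ ≈ 52.7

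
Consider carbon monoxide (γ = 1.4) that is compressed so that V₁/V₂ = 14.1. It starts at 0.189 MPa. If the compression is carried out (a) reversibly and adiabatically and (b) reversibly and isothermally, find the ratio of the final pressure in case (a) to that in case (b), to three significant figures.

P_adiabatic / P_isothermal ≈ 2.88

Isothermal: P_b = P₁(V₁/V₂) = 0.189×14.1.
Adiabatic: P_a = P₁(V₁/V₂)^γ = 0.189×14.1^(1.4).
P_a/P_b = (V₁/V₂)^(γ−1) = 14.1^(0.4) = 2.882.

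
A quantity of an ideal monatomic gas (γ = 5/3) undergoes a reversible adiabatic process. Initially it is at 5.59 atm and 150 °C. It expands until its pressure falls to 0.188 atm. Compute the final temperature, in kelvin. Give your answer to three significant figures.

T₂ ≈ 109 K

Along an adiabat T P^((1−γ)/γ) is constant, so T₂ = T₁ (P₂/P₁)^((γ−1)/γ).
T₁ = 150 °C = 423.1 K.
T₂ = 423.1 × (0.188/5.59)^(2/5) = 108.9 K.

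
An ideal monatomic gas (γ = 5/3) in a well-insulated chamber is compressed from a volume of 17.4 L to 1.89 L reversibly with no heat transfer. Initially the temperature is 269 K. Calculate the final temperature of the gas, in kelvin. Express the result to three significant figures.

For a reversible adiabat TV^(γ−1) is constant, so T₂ = T₁ (V₁/V₂)^(γ−1).
T₂ = 269 × (17.4/1.89)^(2/3) = 1182 K.

T₂ ≈ 1180 K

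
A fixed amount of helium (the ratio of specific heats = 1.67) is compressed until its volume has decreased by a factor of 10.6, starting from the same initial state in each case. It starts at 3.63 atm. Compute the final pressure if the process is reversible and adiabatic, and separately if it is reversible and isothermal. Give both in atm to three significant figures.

Isothermal: P₂ = P₁(V₁/V₂) = 3.63×10.6 = 38.48 atm.
Adiabatic: P₂ = P₁(V₁/V₂)^γ = 3.63×10.6^(1.67) = 187.1 atm.

adiabatic: 187 atm; isothermal: 38.5 atm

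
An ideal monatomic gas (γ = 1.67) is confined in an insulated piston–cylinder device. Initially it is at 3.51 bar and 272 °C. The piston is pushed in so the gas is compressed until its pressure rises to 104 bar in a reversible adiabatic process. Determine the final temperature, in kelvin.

T₂ ≈ 2120 K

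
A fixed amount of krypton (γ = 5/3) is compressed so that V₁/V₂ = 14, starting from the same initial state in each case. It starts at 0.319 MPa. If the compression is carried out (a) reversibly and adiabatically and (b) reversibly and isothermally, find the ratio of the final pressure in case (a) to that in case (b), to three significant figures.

P_adiabatic / P_isothermal ≈ 5.81

Isothermal: P_b = P₁(V₁/V₂) = 0.319×14.
Adiabatic: P_a = P₁(V₁/V₂)^γ = 0.319×14^(5/3).
P_a/P_b = (V₁/V₂)^(γ−1) = 14^(2/3) = 5.809.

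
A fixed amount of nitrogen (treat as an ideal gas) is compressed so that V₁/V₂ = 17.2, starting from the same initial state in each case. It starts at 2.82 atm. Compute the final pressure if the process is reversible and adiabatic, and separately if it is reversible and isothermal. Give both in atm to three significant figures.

For a diatomic ideal gas γ = 7/5.
Isothermal: P₂ = P₁(V₁/V₂) = 2.82×17.2 = 48.5 atm.
Adiabatic: P₂ = P₁(V₁/V₂)^γ = 2.82×17.2^(7/5) = 151.4 atm.

adiabatic: 151 atm; isothermal: 48.5 atm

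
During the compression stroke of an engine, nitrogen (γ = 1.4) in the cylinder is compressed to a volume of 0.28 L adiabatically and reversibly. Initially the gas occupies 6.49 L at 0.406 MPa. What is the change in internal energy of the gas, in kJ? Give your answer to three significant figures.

P₂ = P₁(V₁/V₂)^γ = 0.406×(6.49/0.28)^(1.4) = 33.09 MPa.
For a reversible adiabat, W_by_gas = (P₁V₁ − P₂V₂)/(γ−1).
W_by = (406000×0.00649 − 3.309×10^7×0.00028) / (0.4) = -16570 J.
Q = 0 ⇒ ΔU = −W_by = 16570 J.

ΔU ≈ 16.6 kJ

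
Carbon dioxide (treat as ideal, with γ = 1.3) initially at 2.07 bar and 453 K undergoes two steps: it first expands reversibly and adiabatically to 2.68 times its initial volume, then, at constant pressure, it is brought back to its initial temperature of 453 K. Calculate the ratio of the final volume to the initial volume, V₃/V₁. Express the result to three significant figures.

V₃/V₁ ≈ 3.60

Adiabatic step: V₂/V₁ = 2.68; T₂ = T₁·(1/2.68)^(0.3) = 337 K.
Isobaric step: V₃/V₂ = T₃/T₂ = 453/337.
V₃/V₁ = (V₂/V₁)(V₃/V₂) = 2.68 × (453/337) = 3.602.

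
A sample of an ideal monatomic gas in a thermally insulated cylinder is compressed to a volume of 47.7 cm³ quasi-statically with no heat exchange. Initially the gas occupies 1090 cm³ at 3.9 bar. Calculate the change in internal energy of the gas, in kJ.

γ = 5/3 for a monatomic ideal gas.
P₂ = P₁(V₁/V₂)^γ = 3.9×(1090/47.7)^(5/3) = 717.6 bar.
For a reversible adiabat, W_by_gas = (P₁V₁ − P₂V₂)/(γ−1).
W_by = (390000×0.00109 − 7.176×10^7×4.77×10^-5) / (2/3) = -4497 J.
Q = 0 ⇒ ΔU = −W_by = 4497 J.

ΔU ≈ 4.50 kJ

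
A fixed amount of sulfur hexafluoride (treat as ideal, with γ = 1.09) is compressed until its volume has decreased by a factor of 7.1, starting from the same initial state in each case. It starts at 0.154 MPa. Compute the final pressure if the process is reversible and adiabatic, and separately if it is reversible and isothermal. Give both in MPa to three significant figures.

adiabatic: 1.30 MPa; isothermal: 1.09 MPa

Isothermal: P₂ = P₁(V₁/V₂) = 0.154×7.1 = 1.093 MPa.
Adiabatic: P₂ = P₁(V₁/V₂)^γ = 0.154×7.1^(1.09) = 1.304 MPa.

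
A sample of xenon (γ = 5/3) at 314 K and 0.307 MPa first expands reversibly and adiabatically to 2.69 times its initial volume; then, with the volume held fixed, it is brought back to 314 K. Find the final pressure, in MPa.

Adiabatic step (PV^γ = const): P₂ = 0.307×(1/2.69)^(5/3) = 0.059 MPa; T₂ = 314×(1/2.69)^(2/3) = 162.3 K.
Isochoric: P₃ = P₂(T₃/T₂) = 0.059 × (314/162.3) = 0.1141 MPa.

P₃ ≈ 0.114 MPa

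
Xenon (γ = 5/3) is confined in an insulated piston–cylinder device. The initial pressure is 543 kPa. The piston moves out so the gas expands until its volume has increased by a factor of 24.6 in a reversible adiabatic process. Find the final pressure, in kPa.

Adiabatic: P₁V₁^γ = P₂V₂^γ ⇒ P₂ = P₁ (V₁/V₂)^γ.
P₂ = 543 × (1/24.6)^(5/3) = 2.61 kPa.

P₂ ≈ 2.61 kPa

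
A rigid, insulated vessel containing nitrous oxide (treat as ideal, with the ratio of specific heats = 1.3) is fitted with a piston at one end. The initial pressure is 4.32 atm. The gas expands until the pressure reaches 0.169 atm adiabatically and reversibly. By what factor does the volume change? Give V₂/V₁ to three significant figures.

V₂/V₁ ≈ 12.1

From PV^γ = const, V₂/V₁ = (P₁/P₂)^(1/γ).
V₂/V₁ = (4.32/0.169)^(0.769) = 12.1.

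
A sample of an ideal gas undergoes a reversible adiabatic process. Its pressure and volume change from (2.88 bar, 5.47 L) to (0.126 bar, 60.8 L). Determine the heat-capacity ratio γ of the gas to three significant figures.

γ ≈ 1.30

PV^γ = const ⇒ γ = ln(P₂/P₁) / ln(V₁/V₂).
γ = ln(0.126/2.88) / ln(5.47/60.8) = 1.299.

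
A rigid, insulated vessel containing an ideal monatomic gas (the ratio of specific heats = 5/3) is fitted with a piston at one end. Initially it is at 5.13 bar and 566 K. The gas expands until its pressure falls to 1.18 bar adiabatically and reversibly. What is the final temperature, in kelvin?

T₂ ≈ 314 K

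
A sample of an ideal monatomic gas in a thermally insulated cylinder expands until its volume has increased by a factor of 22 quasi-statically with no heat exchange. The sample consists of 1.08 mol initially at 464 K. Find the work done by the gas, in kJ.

W ≈ 5.45 kJ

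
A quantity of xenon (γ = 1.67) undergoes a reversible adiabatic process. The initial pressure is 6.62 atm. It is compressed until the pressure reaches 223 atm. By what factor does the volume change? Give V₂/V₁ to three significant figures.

V₂/V₁ ≈ 0.122

From PV^γ = const, V₂/V₁ = (P₁/P₂)^(1/γ).
V₂/V₁ = (6.62/223)^(0.599) = 0.1217.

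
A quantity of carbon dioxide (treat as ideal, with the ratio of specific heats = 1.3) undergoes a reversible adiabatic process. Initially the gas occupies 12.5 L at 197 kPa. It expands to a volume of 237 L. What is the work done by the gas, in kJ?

P₂ = P₁(V₁/V₂)^γ = 197×(12.5/237)^(1.3) = 4.298 kPa.
For a reversible adiabat, W_by_gas = (P₁V₁ − P₂V₂)/(γ−1).
W_by = (197000×0.0125 − 4298×0.237) / (0.3) = 4813 J.

W ≈ 4.81 kJ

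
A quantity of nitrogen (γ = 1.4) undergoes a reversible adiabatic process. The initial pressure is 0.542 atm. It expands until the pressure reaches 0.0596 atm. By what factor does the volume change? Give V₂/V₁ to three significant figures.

V₂/V₁ ≈ 4.84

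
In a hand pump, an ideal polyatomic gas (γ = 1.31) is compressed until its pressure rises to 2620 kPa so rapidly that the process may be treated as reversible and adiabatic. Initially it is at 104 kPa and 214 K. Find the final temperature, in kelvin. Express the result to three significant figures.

Adiabatic: T₂/T₁ = (P₂/P₁)^((γ−1)/γ).
T₂ = 214 × (2620/104)^(0.237) = 459.2 K.

T₂ ≈ 459 K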